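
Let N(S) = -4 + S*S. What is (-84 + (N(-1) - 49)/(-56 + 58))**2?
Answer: 12100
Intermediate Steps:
N(S) = -4 + S**2
(-84 + (N(-1) - 49)/(-56 + 58))**2 = (-84 + ((-4 + (-1)**2) - 49)/(-56 + 58))**2 = (-84 + ((-4 + 1) - 49)/2)**2 = (-84 + (-3 - 49)*(1/2))**2 = (-84 - 52*1/2)**2 = (-84 - 26)**2 = (-110)**2 = 12100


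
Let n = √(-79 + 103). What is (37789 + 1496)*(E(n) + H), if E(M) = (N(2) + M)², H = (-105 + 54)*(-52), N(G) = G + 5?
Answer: 107051625 + 1099980*√6 ≈ 1.0975e+8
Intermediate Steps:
N(G) = 5 + G
n = 2*√6 (n = √24 = 2*√6 ≈ 4.8990)
H = 2652 (H = -51*(-52) = 2652)
E(M) = (7 + M)² (E(M) = ((5 + 2) + M)² = (7 + M)²)
(37789 + 1496)*(E(n) + H) = (37789 + 1496)*((7 + 2*√6)² + 2652) = 39285*(2652 + (7 + 2*√6)²) = 104183820 + 39285*(7 + 2*√6)²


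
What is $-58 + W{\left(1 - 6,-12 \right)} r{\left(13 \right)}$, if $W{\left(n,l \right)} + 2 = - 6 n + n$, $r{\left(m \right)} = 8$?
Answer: $126$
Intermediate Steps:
$W{\left(n,l \right)} = -2 - 5 n$ ($W{\left(n,l \right)} = -2 + \left(- 6 n + n\right) = -2 - 5 n$)
$-58 + W{\left(1 - 6,-12 \right)} r{\left(13 \right)} = -58 + \left(-2 - 5 \left(1 - 6\right)\right) 8 = -58 + \left(-2 - -25\right) 8 = -58 + \left(-2 + 25\right) 8 = -58 + 23 \cdot 8 = -58 + 184 = 126$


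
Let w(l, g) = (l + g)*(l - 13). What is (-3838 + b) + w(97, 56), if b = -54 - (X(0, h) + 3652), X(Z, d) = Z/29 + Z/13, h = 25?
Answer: 5308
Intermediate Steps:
X(Z, d) = 42*Z/377 (X(Z, d) = Z*(1/29) + Z*(1/13) = Z/29 + Z/13 = 42*Z/377)
w(l, g) = (-13 + l)*(g + l) (w(l, g) = (g + l)*(-13 + l) = (-13 + l)*(g + l))
b = -3706 (b = -54 - ((42/377)*0 + 3652) = -54 - (0 + 3652) = -54 - 1*3652 = -54 - 3652 = -3706)
(-3838 + b) + w(97, 56) = (-3838 - 3706) + (97² - 13*56 - 13*97 + 56*97) = -7544 + (9409 - 728 - 1261 + 5432) = -7544 + 12852 = 5308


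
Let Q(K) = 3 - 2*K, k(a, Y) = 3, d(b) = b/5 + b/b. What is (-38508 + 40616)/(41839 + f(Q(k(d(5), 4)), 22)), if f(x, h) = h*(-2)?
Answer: 2108/41795 ≈ 0.050437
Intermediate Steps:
d(b) = 1 + b/5 (d(b) = b*(⅕) + 1 = b/5 + 1 = 1 + b/5)
f(x, h) = -2*h
(-38508 + 40616)/(41839 + f(Q(k(d(5), 4)), 22)) = (-38508 + 40616)/(41839 - 2*22) = 2108/(41839 - 44) = 2108/41795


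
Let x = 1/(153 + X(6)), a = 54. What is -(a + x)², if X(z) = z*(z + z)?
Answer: -147646801/50625 ≈ -2916.5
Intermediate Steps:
X(z) = 2*z² (X(z) = z*(2*z) = 2*z²)
x = 1/225 (x = 1/(153 + 2*6²) = 1/(153 + 2*36) = 1/(153 + 72) = 1/225 ≈ 0.0044444)
-(a + x)² = -(54 + 1/225)² = -(12151/225)² = -1*147646801/50625 = -147646801/50625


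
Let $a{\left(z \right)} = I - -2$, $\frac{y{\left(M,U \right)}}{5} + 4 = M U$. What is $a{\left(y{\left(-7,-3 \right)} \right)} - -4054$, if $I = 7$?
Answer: $4063$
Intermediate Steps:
$y{\left(M,U \right)} = -20 + 5 M U$
$a{\left(z \right)} = 9$ ($a{\left(z \right)} = 7 - -2 = 7 + 2 = 9$)
$a{\left(y{\left(-7,-3 \right)} \right)} - -4054 = 9 - -4054 = 9 + 4054 = 4063$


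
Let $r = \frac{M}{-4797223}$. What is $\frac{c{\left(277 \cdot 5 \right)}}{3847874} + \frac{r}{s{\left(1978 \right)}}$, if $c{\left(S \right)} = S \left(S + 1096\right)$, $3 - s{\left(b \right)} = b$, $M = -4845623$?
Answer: $\frac{411867625808837}{461477741347550} \approx 0.8925$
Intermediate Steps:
$s{\left(b \right)} = 3 - b$
$r = \frac{4845623}{4797223}$ ($r = - \frac{4845623}{-4797223} = \left(-4845623\right) \left(- \frac{1}{4797223}\right) = \frac{4845623}{4797223} \approx 1.0101$)
$c{\left(S \right)} = S \left(1096 + S\right)$
$\frac{c{\left(277 \cdot 5 \right)}}{3847874} + \frac{r}{s{\left(1978 \right)}} = \frac{277 \cdot 5 \left(1096 + 277 \cdot 5\right)}{3847874} + \frac{4845623}{4797223 \left(3 - 1978\right)} = 1385 \left(1096 + 1385\right) \frac{1}{3847874} + \frac{4845623}{4797223 \left(3 - 1978\right)} = 1385 \cdot 2481 \cdot \frac{1}{3847874} + \frac{4845623}{4797223 \left(-1975\right)} = 3436185 \cdot \frac{1}{3847874} + \frac{4845623}{4797223} \left(- \frac{1}{1975}\right) = \frac{3436185}{3847874} - \frac{61337}{119930575} = \frac{411867625808837}{461477741347550}$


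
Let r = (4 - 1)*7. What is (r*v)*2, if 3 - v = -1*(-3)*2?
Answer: -126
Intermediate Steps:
r = 21 (r = 3*7 = 21)
v = -3 (v = 3 - (-1*(-3))*2 = 3 - 3*2 = 3 - 1*6 = 3 - 6 = -3)
(r*v)*2 = (21*(-3))*2 = -63*2 = -126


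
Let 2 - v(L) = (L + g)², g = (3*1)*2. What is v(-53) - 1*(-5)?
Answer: -2202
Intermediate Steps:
g = 6 (g = 3*2 = 6)
v(L) = 2 - (6 + L)² (v(L) = 2 - (L + 6)² = 2 - (6 + L)²)
v(-53) - 1*(-5) = (2 - (6 - 53)²) - 1*(-5) = (2 - 1*(-47)²) + 5 = (2 - 1*2209) + 5 = (2 - 2209) + 5 = -2207 + 5 = -2202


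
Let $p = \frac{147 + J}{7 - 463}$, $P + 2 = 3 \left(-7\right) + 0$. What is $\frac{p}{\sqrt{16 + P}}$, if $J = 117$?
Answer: $\frac{11 i \sqrt{7}}{133} \approx 0.21882 i$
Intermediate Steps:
$P = -23$ ($P = -2 + \left(3 \left(-7\right) + 0\right) = -2 + \left(-21 + 0\right) = -2 - 21 = -23$)
$p = - \frac{11}{19}$ ($p = \frac{147 + 117}{7 - 463} = \frac{264}{-456} = 264 \left(- \frac{1}{456}\right) = - \frac{11}{19} \approx -0.57895$)
$\frac{p}{\sqrt{16 + P}} = - \frac{11}{19 \sqrt{16 - 23}} = - \frac{11}{19 \sqrt{-7}} = - \frac{11}{19 i \sqrt{7}} = - \frac{11 \left(- \frac{i \sqrt{7}}{7}\right)}{19} = \frac{11 i \sqrt{7}}{133}$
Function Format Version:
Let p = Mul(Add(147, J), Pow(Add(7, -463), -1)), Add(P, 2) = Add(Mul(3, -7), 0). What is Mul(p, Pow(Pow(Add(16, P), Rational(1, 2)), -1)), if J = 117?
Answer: Mul(Rational(11, 133), I, Pow(7, Rational(1, 2))) ≈ Mul(0.21882, I)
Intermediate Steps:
P = -23 (P = Add(-2, Add(Mul(3, -7), 0)) = Add(-2, Add(-21, 0)) = Add(-2, -21) = -23)
p = Rational(-11, 19) (p = Mul(Add(147, 117), Pow(Add(7, -463), -1)) = Mul(264, Pow(-456, -1)) = Mul(264, Rational(-1, 456)) = Rational(-11, 19) ≈ -0.57895)
Mul(p, Pow(Pow(Add(16, P), Rational(1, 2)), -1)) = Mul(Rational(-11, 19), Pow(Pow(Add(16, -23), Rational(1, 2)), -1)) = Mul(Rational(-11, 19), Pow(Pow(-7, Rational(1, 2)), -1)) = Mul(Rational(-11, 19), Pow(Mul(I, Pow(7, Rational(1, 2))), -1)) = Mul(Rational(-11, 19), Mul(Rational(-1, 7), I, Pow(7, Rational(1, 2)))) = Mul(Rational(11, 133), I, Pow(7, Rational(1, 2)))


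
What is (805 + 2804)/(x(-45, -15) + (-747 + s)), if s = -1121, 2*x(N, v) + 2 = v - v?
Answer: -1203/623 ≈ -1.9310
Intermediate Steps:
x(N, v) = -1 (x(N, v) = -1 + (v - v)/2 = -1 + (½)*0 = -1 + 0 = -1)
(805 + 2804)/(x(-45, -15) + (-747 + s)) = (805 + 2804)/(-1 + (-747 - 1121)) = 3609/(-1 - 1868) = 3609/(-1869) = 3609*(-1/1869) = -1203/623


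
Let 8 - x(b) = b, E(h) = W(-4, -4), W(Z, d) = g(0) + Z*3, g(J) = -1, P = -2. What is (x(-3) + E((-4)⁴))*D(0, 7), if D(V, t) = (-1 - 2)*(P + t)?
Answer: 30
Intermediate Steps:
W(Z, d) = -1 + 3*Z (W(Z, d) = -1 + Z*3 = -1 + 3*Z)
E(h) = -13 (E(h) = -1 + 3*(-4) = -1 - 12 = -13)
D(V, t) = 6 - 3*t (D(V, t) = (-1 - 2)*(-2 + t) = -3*(-2 + t) = 6 - 3*t)
x(b) = 8 - b
(x(-3) + E((-4)⁴))*D(0, 7) = ((8 - 1*(-3)) - 13)*(6 - 3*7) = ((8 + 3) - 13)*(6 - 21) = (11 - 13)*(-15) = -2*(-15) = 30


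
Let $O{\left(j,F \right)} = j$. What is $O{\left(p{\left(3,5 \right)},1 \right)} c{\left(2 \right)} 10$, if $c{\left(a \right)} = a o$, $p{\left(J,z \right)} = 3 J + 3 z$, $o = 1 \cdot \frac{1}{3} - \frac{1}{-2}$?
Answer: $400$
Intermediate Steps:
$o = \frac{5}{6}$ ($o = 1 \cdot \frac{1}{3} - - \frac{1}{2} = \frac{1}{3} + \frac{1}{2} = \frac{5}{6} \approx 0.83333$)
$c{\left(a \right)} = \frac{5 a}{6}$ ($c{\left(a \right)} = a \frac{5}{6} = \frac{5 a}{6}$)
$O{\left(p{\left(3,5 \right)},1 \right)} c{\left(2 \right)} 10 = \left(3 \cdot 3 + 3 \cdot 5\right) \frac{5}{6} \cdot 2 \cdot 10 = \left(9 + 15\right) \frac{5}{3} \cdot 10 = 24 \cdot \frac{5}{3} \cdot 10 = 40 \cdot 10 = 400$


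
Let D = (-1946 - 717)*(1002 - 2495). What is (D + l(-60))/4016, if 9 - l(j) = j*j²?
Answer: 1047967/1004 ≈ 1043.8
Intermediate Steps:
l(j) = 9 - j³ (l(j) = 9 - j*j² = 9 - j³)
D = 3975859 (D = -2663*(-1493) = 3975859)
(D + l(-60))/4016 = (3975859 + (9 - 1*(-60)³))/4016 = (3975859 + (9 - 1*(-216000)))*(1/4016) = (3975859 + (9 + 216000))*(1/4016) = (3975859 + 216009)*(1/4016) = 4191868*(1/4016) = 1047967/1004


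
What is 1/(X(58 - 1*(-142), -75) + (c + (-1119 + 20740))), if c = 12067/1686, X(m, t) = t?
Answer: 1686/32966623 ≈ 5.1143e-5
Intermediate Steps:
c = 12067/1686 (c = 12067*(1/1686) = 12067/1686 ≈ 7.1572)
1/(X(58 - 1*(-142), -75) + (c + (-1119 + 20740))) = 1/(-75 + (12067/1686 + (-1119 + 20740))) = 1/(-75 + (12067/1686 + 19621)) = 1/(-75 + 33093073/1686) = 1/(32966623/1686) = 1686/32966623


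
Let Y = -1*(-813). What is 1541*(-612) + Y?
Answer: -942279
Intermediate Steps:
Y = 813
1541*(-612) + Y = 1541*(-612) + 813 = -943092 + 813 = -942279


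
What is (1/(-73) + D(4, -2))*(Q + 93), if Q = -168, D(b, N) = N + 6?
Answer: -21825/73 ≈ -298.97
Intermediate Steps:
D(b, N) = 6 + N
(1/(-73) + D(4, -2))*(Q + 93) = (1/(-73) + (6 - 2))*(-168 + 93) = (-1/73 + 4)*(-75) = (291/73)*(-75) = -21825/73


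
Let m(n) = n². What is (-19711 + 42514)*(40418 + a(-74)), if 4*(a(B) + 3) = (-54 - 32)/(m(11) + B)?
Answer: 86627844501/94 ≈ 9.2157e+8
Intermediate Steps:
a(B) = -3 - 43/(2*(121 + B)) (a(B) = -3 + ((-54 - 32)/(11² + B))/4 = -3 + (-86/(121 + B))/4 = -3 - 43/(2*(121 + B)))
(-19711 + 42514)*(40418 + a(-74)) = (-19711 + 42514)*(40418 + (-769 - 6*(-74))/(2*(121 - 74))) = 22803*(40418 + (½)*(-769 + 444)/47) = 22803*(40418 + (½)*(1/47)*(-325)) = 22803*(40418 - 325/94) = 22803*(3798967/94) = 86627844501/94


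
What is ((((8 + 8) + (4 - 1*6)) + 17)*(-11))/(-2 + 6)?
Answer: -341/4 ≈ -85.250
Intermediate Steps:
((((8 + 8) + (4 - 1*6)) + 17)*(-11))/(-2 + 6) = (((16 + (4 - 6)) + 17)*(-11))/4 = (((16 - 2) + 17)*(-11))*(¼) = ((14 + 17)*(-11))*(¼) = (31*(-11))*(¼) = -341*¼ = -341/4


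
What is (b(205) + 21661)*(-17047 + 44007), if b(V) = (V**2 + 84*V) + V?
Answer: 2186752560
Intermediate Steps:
b(V) = V**2 + 85*V
(b(205) + 21661)*(-17047 + 44007) = (205*(85 + 205) + 21661)*(-17047 + 44007) = (205*290 + 21661)*26960 = (59450 + 21661)*26960 = 81111*26960 = 2186752560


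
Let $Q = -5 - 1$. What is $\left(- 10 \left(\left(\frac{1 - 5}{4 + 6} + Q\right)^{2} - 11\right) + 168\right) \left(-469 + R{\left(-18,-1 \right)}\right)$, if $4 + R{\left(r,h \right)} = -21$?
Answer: $\frac{325052}{5} \approx 65010.0$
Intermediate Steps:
$R{\left(r,h \right)} = -25$ ($R{\left(r,h \right)} = -4 - 21 = -25$)
$Q = -6$ ($Q = -5 - 1 = -6$)
$\left(- 10 \left(\left(\frac{1 - 5}{4 + 6} + Q\right)^{2} - 11\right) + 168\right) \left(-469 + R{\left(-18,-1 \right)}\right) = \left(- 10 \left(\left(\frac{1 - 5}{4 + 6} - 6\right)^{2} - 11\right) + 168\right) \left(-469 - 25\right) = \left(- 10 \left(\left(- \frac{4}{10} - 6\right)^{2} - 11\right) + 168\right) \left(-494\right) = \left(- 10 \left(\left(\left(-4\right) \frac{1}{10} - 6\right)^{2} - 11\right) + 168\right) \left(-494\right) = \left(- 10 \left(\left(- \frac{2}{5} - 6\right)^{2} - 11\right) + 168\right) \left(-494\right) = \left(- 10 \left(\left(- \frac{32}{5}\right)^{2} - 11\right) + 168\right) \left(-494\right) = \left(- 10 \left(\frac{1024}{25} - 11\right) + 168\right) \left(-494\right) = \left(\left(-10\right) \frac{749}{25} + 168\right) \left(-494\right) = \left(- \frac{1498}{5} + 168\right) \left(-494\right) = \left(- \frac{658}{5}\right) \left(-494\right) = \frac{325052}{5}$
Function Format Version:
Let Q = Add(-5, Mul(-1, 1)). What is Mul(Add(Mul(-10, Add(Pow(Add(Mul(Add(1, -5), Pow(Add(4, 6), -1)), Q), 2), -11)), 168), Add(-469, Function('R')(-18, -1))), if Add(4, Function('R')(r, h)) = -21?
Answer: Rational(325052, 5) ≈ 65010.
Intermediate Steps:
Function('R')(r, h) = -25 (Function('R')(r, h) = Add(-4, -21) = -25)
Q = -6 (Q = Add(-5, -1) = -6)
Mul(Add(Mul(-10, Add(Pow(Add(Mul(Add(1, -5), Pow(Add(4, 6), -1)), Q), 2), -11)), 168), Add(-469, Function('R')(-18, -1))) = Mul(Add(Mul(-10, Add(Pow(Add(Mul(Add(1, -5), Pow(Add(4, 6), -1)), -6), 2), -11)), 168), Add(-469, -25)) = Mul(Add(Mul(-10, Add(Pow(Add(Mul(-4, Pow(10, -1)), -6), 2), -11)), 168), -494) = Mul(Add(Mul(-10, Add(Pow(Add(Mul(-4, Rational(1, 10)), -6), 2), -11)), 168), -494) = Mul(Add(Mul(-10, Add(Pow(Add(Rational(-2, 5), -6), 2), -11)), 168), -494) = Mul(Add(Mul(-10, Add(Pow(Rational(-32, 5), 2), -11)), 168), -494) = Mul(Add(Mul(-10, Add(Rational(1024, 25), -11)), 168), -494) = Mul(Add(Mul(-10, Rational(749, 25)), 168), -494) = Mul(Add(Rational(-1498, 5), 168), -494) = Mul(Rational(-658, 5), -494) = Rational(325052, 5)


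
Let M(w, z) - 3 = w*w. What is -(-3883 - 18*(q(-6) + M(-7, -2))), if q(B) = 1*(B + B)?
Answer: 4603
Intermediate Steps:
q(B) = 2*B (q(B) = 1*(2*B) = 2*B)
M(w, z) = 3 + w**2 (M(w, z) = 3 + w*w = 3 + w**2)
-(-3883 - 18*(q(-6) + M(-7, -2))) = -(-3883 - 18*(2*(-6) + (3 + (-7)**2))) = -(-3883 - 18*(-12 + (3 + 49))) = -(-3883 - 18*(-12 + 52)) = -(-3883 - 18*40) = -(-3883 - 1*720) = -(-3883 - 720) = -1*(-4603) = 4603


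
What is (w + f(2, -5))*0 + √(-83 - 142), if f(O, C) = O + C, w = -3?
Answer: 15*I ≈ 15.0*I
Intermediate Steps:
f(O, C) = C + O
(w + f(2, -5))*0 + √(-83 - 142) = (-3 + (-5 + 2))*0 + √(-83 - 142) = (-3 - 3)*0 + √(-225) = -6*0 + 15*I = 0 + 15*I = 15*I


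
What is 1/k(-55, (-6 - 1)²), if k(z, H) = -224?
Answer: -1/224 ≈ -0.0044643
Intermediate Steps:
1/k(-55, (-6 - 1)²) = 1/(-224) = -1/224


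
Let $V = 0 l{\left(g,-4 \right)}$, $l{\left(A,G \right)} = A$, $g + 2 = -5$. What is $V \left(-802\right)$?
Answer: $0$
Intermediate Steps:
$g = -7$ ($g = -2 - 5 = -7$)
$V = 0$ ($V = 0 \left(-7\right) = 0$)
$V \left(-802\right) = 0 \left(-802\right) = 0$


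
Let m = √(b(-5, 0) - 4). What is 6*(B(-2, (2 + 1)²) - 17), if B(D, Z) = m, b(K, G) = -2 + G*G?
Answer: -102 + 6*I*√6 ≈ -102.0 + 14.697*I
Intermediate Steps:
b(K, G) = -2 + G²
m = I*√6 (m = √((-2 + 0²) - 4) = √((-2 + 0) - 4) = √(-2 - 4) = √(-6) = I*√6 ≈ 2.4495*I)
B(D, Z) = I*√6
6*(B(-2, (2 + 1)²) - 17) = 6*(I*√6 - 17) = 6*(-17 + I*√6) = -102 + 6*I*√6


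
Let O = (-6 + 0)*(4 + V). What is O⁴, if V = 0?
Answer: 331776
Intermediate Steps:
O = -24 (O = (-6 + 0)*(4 + 0) = -6*4 = -24)
O⁴ = (-24)⁴ = 331776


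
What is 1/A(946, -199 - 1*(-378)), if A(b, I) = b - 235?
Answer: 1/711 ≈ 0.0014065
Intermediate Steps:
A(b, I) = -235 + b
1/A(946, -199 - 1*(-378)) = 1/(-235 + 946) = 1/711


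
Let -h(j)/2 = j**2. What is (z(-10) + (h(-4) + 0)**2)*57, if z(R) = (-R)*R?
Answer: 52668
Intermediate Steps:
z(R) = -R**2
h(j) = -2*j**2
(z(-10) + (h(-4) + 0)**2)*57 = (-1*(-10)**2 + (-2*(-4)**2 + 0)**2)*57 = (-1*100 + (-2*16 + 0)**2)*57 = (-100 + (-32 + 0)**2)*57 = (-100 + (-32)**2)*57 = (-100 + 1024)*57 = 924*57 = 52668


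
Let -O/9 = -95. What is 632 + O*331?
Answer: 283637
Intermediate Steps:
O = 855 (O = -9*(-95) = 855)
632 + O*331 = 632 + 855*331 = 632 + 283005 = 283637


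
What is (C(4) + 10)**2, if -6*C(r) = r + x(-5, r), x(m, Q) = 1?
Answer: 3025/36 ≈ 84.028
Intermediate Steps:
C(r) = -1/6 - r/6 (C(r) = -(r + 1)/6 = -(1 + r)/6 = -1/6 - r/6)
(C(4) + 10)**2 = ((-1/6 - 1/6*4) + 10)**2 = ((-1/6 - 2/3) + 10)**2 = (-5/6 + 10)**2 = (55/6)**2 = 3025/36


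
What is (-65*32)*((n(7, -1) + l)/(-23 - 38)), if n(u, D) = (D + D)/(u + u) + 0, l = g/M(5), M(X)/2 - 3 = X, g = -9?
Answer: -10270/427 ≈ -24.052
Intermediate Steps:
M(X) = 6 + 2*X
l = -9/16 (l = -9/(6 + 2*5) = -9/(6 + 10) = -9/16 ≈ -0.56250)
n(u, D) = D/u (n(u, D) = (2*D)/((2*u)) + 0 = (2*D)*(1/(2*u)) + 0 = D/u + 0 = D/u)
(-65*32)*((n(7, -1) + l)/(-23 - 38)) = (-65*32)*((-1/7 - 9/16)/(-23 - 38)) = -2080*(-1*⅐ - 9/16)/(-61) = -2080*(-⅐ - 9/16)*(-1)/61 = -(-10270)*(-1)/(7*61) = -2080*79/6832 = -10270/427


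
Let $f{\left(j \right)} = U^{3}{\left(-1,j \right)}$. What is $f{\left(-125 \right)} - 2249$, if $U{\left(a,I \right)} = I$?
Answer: $-1955374$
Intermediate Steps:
$f{\left(j \right)} = j^{3}$
$f{\left(-125 \right)} - 2249 = \left(-125\right)^{3} - 2249 = -1953125 - 2249 = -1955374$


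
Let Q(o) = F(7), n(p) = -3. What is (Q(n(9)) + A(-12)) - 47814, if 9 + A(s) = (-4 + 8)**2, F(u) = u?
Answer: -47800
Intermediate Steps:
A(s) = 7 (A(s) = -9 + (-4 + 8)**2 = -9 + 4**2 = -9 + 16 = 7)
Q(o) = 7
(Q(n(9)) + A(-12)) - 47814 = (7 + 7) - 47814 = 14 - 47814 = -47800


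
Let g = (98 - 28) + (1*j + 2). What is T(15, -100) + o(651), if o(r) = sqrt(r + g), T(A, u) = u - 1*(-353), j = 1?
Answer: 253 + 2*sqrt(181) ≈ 279.91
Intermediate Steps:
g = 73 (g = (98 - 28) + (1*1 + 2) = 70 + (1 + 2) = 70 + 3 = 73)
T(A, u) = 353 + u (T(A, u) = u + 353 = 353 + u)
o(r) = sqrt(73 + r) (o(r) = sqrt(r + 73) = sqrt(73 + r))
T(15, -100) + o(651) = (353 - 100) + sqrt(73 + 651) = 253 + sqrt(724) = 253 + 2*sqrt(181)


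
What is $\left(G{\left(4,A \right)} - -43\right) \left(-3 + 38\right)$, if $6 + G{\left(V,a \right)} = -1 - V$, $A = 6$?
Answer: $1120$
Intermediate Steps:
$G{\left(V,a \right)} = -7 - V$ ($G{\left(V,a \right)} = -6 - \left(1 + V\right) = -7 - V$)
$\left(G{\left(4,A \right)} - -43\right) \left(-3 + 38\right) = \left(\left(-7 - 4\right) - -43\right) \left(-3 + 38\right) = \left(\left(-7 - 4\right) + 43\right) 35 = \left(-11 + 43\right) 35 = 32 \cdot 35 = 1120$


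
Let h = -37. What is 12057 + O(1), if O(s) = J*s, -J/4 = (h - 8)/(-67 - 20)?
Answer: 349593/29 ≈ 12055.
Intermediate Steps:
J = -60/29 (J = -4*(-37 - 8)/(-67 - 20) = -(-180)/(-87) = -(-180)*(-1)/87 = -4*15/29 = -60/29 ≈ -2.0690)
O(s) = -60*s/29
12057 + O(1) = 12057 - 60/29*1 = 12057 - 60/29 = 349593/29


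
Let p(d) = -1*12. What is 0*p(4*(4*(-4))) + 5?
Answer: 5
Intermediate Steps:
p(d) = -12
0*p(4*(4*(-4))) + 5 = 0*(-12) + 5 = 0 + 5 = 5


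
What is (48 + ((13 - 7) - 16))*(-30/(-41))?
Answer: 1140/41 ≈ 27.805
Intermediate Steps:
(48 + ((13 - 7) - 16))*(-30/(-41)) = (48 + (6 - 16))*(-30*(-1/41)) = (48 - 10)*(30/41) = 38*(30/41) = 1140/41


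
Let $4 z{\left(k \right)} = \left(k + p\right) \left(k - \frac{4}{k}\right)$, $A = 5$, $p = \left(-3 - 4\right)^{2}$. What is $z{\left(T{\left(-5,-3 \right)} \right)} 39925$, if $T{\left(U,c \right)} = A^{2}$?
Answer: $\frac{36694269}{2} \approx 1.8347 \cdot 10^{7}$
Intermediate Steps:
$p = 49$ ($p = \left(-7\right)^{2} = 49$)
$T{\left(U,c \right)} = 25$ ($T{\left(U,c \right)} = 5^{2} = 25$)
$z{\left(k \right)} = \frac{\left(49 + k\right) \left(k - \frac{4}{k}\right)}{4}$ ($z{\left(k \right)} = \frac{\left(k + 49\right) \left(k - \frac{4}{k}\right)}{4} = \frac{\left(49 + k\right) \left(k - \frac{4}{k}\right)}{4}$)
$z{\left(T{\left(-5,-3 \right)} \right)} 39925 = \frac{-196 + 25 \left(-4 + 25^{2} + 49 \cdot 25\right)}{4 \cdot 25} \cdot 39925 = \frac{1}{4} \cdot \frac{1}{25} \left(-196 + 25 \left(-4 + 625 + 1225\right)\right) 39925 = \frac{1}{4} \cdot \frac{1}{25} \left(-196 + 25 \cdot 1846\right) 39925 = \frac{1}{4} \cdot \frac{1}{25} \left(-196 + 46150\right) 39925 = \frac{1}{4} \cdot \frac{1}{25} \cdot 45954 \cdot 39925 = \frac{22977}{50} \cdot 39925 = \frac{36694269}{2}$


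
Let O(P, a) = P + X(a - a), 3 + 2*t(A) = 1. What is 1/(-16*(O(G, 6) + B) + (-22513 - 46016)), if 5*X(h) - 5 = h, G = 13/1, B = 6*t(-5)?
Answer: -1/68657 ≈ -1.4565e-5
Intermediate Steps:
t(A) = -1 (t(A) = -3/2 + (½)*1 = -3/2 + ½ = -1)
B = -6 (B = 6*(-1) = -6)
G = 13 (G = 13*1 = 13)
X(h) = 1 + h/5
O(P, a) = 1 + P (O(P, a) = P + (1 + (a - a)/5) = P + (1 + (⅕)*0) = P + (1 + 0) = P + 1 = 1 + P)
1/(-16*(O(G, 6) + B) + (-22513 - 46016)) = 1/(-16*((1 + 13) - 6) + (-22513 - 46016)) = 1/(-16*(14 - 6) - 68529) = 1/(-16*8 - 68529) = 1/(-128 - 68529) = 1/(-68657) = -1/68657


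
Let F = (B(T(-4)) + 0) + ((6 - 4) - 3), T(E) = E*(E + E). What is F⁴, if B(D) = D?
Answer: 923521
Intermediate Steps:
T(E) = 2*E² (T(E) = E*(2*E) = 2*E²)
F = 31 (F = (2*(-4)² + 0) + ((6 - 4) - 3) = (2*16 + 0) + (2 - 3) = (32 + 0) - 1 = 32 - 1 = 31)
F⁴ = 31⁴ = 923521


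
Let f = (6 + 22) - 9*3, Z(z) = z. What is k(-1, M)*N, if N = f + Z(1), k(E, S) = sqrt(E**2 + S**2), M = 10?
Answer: 2*sqrt(101) ≈ 20.100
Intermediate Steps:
f = 1 (f = 28 - 27 = 1)
N = 2 (N = 1 + 1 = 2)
k(-1, M)*N = sqrt((-1)**2 + 10**2)*2 = sqrt(1 + 100)*2 = sqrt(101)*2 = 2*sqrt(101)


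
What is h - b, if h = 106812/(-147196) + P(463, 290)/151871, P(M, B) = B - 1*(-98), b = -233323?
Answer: 1303968425723766/5588700929 ≈ 2.3332e+5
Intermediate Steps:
P(M, B) = 98 + B (P(M, B) = B + 98 = 98 + B)
h = -4041133301/5588700929 (h = 106812/(-147196) + (98 + 290)/151871 = 106812*(-1/147196) + 388*(1/151871) = -26703/36799 + 388/151871 = -4041133301/5588700929 ≈ -0.72309)
h - b = -4041133301/5588700929 - 1*(-233323) = -4041133301/5588700929 + 233323 = 1303968425723766/5588700929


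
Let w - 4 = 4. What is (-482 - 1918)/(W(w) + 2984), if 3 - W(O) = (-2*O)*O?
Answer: -480/623 ≈ -0.77047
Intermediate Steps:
w = 8 (w = 4 + 4 = 8)
W(O) = 3 + 2*O² (W(O) = 3 - (-2*O)*O = 3 - (-2)*O² = 3 + 2*O²)
(-482 - 1918)/(W(w) + 2984) = (-482 - 1918)/((3 + 2*8²) + 2984) = -2400/((3 + 2*64) + 2984) = -2400/((3 + 128) + 2984) = -2400/(131 + 2984) = -2400/3115 = -2400*1/3115 = -480/623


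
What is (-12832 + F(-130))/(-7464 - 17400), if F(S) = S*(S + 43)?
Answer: 761/12432 ≈ 0.061213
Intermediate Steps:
F(S) = S*(43 + S)
(-12832 + F(-130))/(-7464 - 17400) = (-12832 - 130*(43 - 130))/(-7464 - 17400) = (-12832 - 130*(-87))/(-24864) = (-12832 + 11310)*(-1/24864) = -1522*(-1/24864) = 761/12432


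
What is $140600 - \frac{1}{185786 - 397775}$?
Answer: $\frac{29805653401}{211989} \approx 1.406 \cdot 10^{5}$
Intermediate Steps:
$140600 - \frac{1}{185786 - 397775} = 140600 - \frac{1}{-211989} = 140600 - - \frac{1}{211989} = 140600 + \frac{1}{211989} = \frac{29805653401}{211989}$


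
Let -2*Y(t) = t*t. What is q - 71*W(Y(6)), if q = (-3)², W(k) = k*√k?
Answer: 9 + 3834*I*√2 ≈ 9.0 + 5422.1*I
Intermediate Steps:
Y(t) = -t²/2 (Y(t) = -t*t/2 = -t²/2)
W(k) = k^(3/2)
q = 9
q - 71*W(Y(6)) = 9 - 71*(-54*I*√2) = 9 - (-3834)*I*√2 = 9 + 3834*I*√2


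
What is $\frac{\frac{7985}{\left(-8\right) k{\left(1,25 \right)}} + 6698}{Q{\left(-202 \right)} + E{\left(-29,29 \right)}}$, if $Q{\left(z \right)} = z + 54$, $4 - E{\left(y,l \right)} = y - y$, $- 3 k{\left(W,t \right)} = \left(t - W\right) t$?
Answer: $- \frac{2144957}{46080} \approx -46.549$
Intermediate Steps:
$k{\left(W,t \right)} = - \frac{t \left(t - W\right)}{3}$ ($k{\left(W,t \right)} = - \frac{\left(t - W\right) t}{3} = - \frac{t \left(t - W\right)}{3}$)
$E{\left(y,l \right)} = 4$ ($E{\left(y,l \right)} = 4 - \left(y - y\right) = 4 - 0 = 4 + 0 = 4$)
$Q{\left(z \right)} = 54 + z$
$\frac{\frac{7985}{\left(-8\right) k{\left(1,25 \right)}} + 6698}{Q{\left(-202 \right)} + E{\left(-29,29 \right)}} = \frac{\frac{7985}{\left(-8\right) \frac{1}{3} \cdot 25 \left(1 - 25\right)} + 6698}{\left(54 - 202\right) + 4} = \frac{\frac{7985}{\left(-8\right) \frac{1}{3} \cdot 25 \left(1 - 25\right)} + 6698}{-148 + 4} = \frac{\frac{7985}{\left(-8\right) \frac{1}{3} \cdot 25 \left(-24\right)} + 6698}{-144} = \left(\frac{7985}{\left(-8\right) \left(-200\right)} + 6698\right) \left(- \frac{1}{144}\right) = \left(\frac{7985}{1600} + 6698\right) \left(- \frac{1}{144}\right) = \left(7985 \cdot \frac{1}{1600} + 6698\right) \left(- \frac{1}{144}\right) = \left(\frac{1597}{320} + 6698\right) \left(- \frac{1}{144}\right) = \frac{2144957}{320} \left(- \frac{1}{144}\right) = - \frac{2144957}{46080}$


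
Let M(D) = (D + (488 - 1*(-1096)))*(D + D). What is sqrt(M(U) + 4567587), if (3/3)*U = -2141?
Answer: sqrt(6952661) ≈ 2636.8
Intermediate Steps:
U = -2141
M(D) = 2*D*(1584 + D) (M(D) = (D + (488 + 1096))*(2*D) = (D + 1584)*(2*D) = (1584 + D)*(2*D) = 2*D*(1584 + D))
sqrt(M(U) + 4567587) = sqrt(2*(-2141)*(1584 - 2141) + 4567587) = sqrt(2*(-2141)*(-557) + 4567587) = sqrt(2385074 + 4567587) = sqrt(6952661)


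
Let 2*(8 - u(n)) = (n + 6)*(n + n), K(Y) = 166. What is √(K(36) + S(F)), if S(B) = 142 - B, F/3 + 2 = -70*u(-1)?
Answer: 2*√761 ≈ 55.172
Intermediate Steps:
u(n) = 8 - n*(6 + n) (u(n) = 8 - (n + 6)*(n + n)/2 = 8 - (6 + n)*2*n/2 = 8 - n*(6 + n))
F = -2736 (F = -6 + 3*(-70*(8 - 1*(-1)² - 6*(-1))) = -6 + 3*(-70*(8 - 1*1 + 6)) = -6 + 3*(-70*(8 - 1 + 6)) = -6 + 3*(-70*13) = -6 + 3*(-910) = -6 - 2730 = -2736)
√(K(36) + S(F)) = √(166 + (142 - 1*(-2736))) = √(166 + (142 + 2736)) = √(166 + 2878) = √3044 = 2*√761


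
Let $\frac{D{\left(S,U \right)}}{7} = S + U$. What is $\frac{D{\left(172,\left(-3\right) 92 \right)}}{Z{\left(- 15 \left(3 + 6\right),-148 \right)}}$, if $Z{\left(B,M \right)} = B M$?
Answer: $- \frac{182}{4995} \approx -0.036436$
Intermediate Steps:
$D{\left(S,U \right)} = 7 S + 7 U$ ($D{\left(S,U \right)} = 7 \left(S + U\right) = 7 S + 7 U$)
$\frac{D{\left(172,\left(-3\right) 92 \right)}}{Z{\left(- 15 \left(3 + 6\right),-148 \right)}} = \frac{7 \cdot 172 + 7 \left(\left(-3\right) 92\right)}{- 15 \left(3 + 6\right) \left(-148\right)} = \frac{1204 + 7 \left(-276\right)}{\left(-15\right) 9 \left(-148\right)} = \frac{1204 - 1932}{\left(-135\right) \left(-148\right)} = - \frac{728}{19980} = \left(-728\right) \frac{1}{19980} = - \frac{182}{4995}$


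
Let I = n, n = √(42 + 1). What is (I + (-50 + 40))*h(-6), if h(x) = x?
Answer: 60 - 6*√43 ≈ 20.655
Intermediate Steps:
n = √43 ≈ 6.5574
I = √43 ≈ 6.5574
(I + (-50 + 40))*h(-6) = (√43 + (-50 + 40))*(-6) = (√43 - 10)*(-6) = (-10 + √43)*(-6) = 60 - 6*√43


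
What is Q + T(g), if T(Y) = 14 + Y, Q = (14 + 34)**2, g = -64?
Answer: 2254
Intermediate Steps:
Q = 2304 (Q = 48**2 = 2304)
Q + T(g) = 2304 + (14 - 64) = 2304 - 50 = 2254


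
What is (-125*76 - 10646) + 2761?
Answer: -17385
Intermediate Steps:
(-125*76 - 10646) + 2761 = (-9500 - 10646) + 2761 = -20146 + 2761 = -17385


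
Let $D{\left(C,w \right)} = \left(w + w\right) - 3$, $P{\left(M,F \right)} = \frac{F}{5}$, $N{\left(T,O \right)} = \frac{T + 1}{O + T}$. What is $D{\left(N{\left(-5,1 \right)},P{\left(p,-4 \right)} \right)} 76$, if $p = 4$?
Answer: $- \frac{1748}{5} \approx -349.6$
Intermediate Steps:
$N{\left(T,O \right)} = \frac{1 + T}{O + T}$
$P{\left(M,F \right)} = \frac{F}{5}$ ($P{\left(M,F \right)} = F \frac{1}{5} = \frac{F}{5}$)
$D{\left(C,w \right)} = -3 + 2 w$ ($D{\left(C,w \right)} = 2 w - 3 = -3 + 2 w$)
$D{\left(N{\left(-5,1 \right)},P{\left(p,-4 \right)} \right)} 76 = \left(-3 + 2 \cdot \frac{1}{5} \left(-4\right)\right) 76 = \left(-3 + 2 \left(- \frac{4}{5}\right)\right) 76 = \left(-3 - \frac{8}{5}\right) 76 = \left(- \frac{23}{5}\right) 76 = - \frac{1748}{5}$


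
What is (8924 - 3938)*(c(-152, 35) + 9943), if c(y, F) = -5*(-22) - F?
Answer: 49949748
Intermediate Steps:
c(y, F) = 110 - F
(8924 - 3938)*(c(-152, 35) + 9943) = (8924 - 3938)*((110 - 1*35) + 9943) = 4986*((110 - 35) + 9943) = 4986*(75 + 9943) = 4986*10018 = 49949748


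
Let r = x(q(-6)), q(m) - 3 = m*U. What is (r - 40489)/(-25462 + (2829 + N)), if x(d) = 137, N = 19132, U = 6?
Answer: 40352/3501 ≈ 11.526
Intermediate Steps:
q(m) = 3 + 6*m (q(m) = 3 + m*6 = 3 + 6*m)
r = 137
(r - 40489)/(-25462 + (2829 + N)) = (137 - 40489)/(-25462 + (2829 + 19132)) = -40352/(-25462 + 21961) = -40352/(-3501) = -40352*(-1/3501) = 40352/3501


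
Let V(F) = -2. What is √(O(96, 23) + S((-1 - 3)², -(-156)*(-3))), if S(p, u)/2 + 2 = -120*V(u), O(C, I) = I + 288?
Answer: √787 ≈ 28.054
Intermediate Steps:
O(C, I) = 288 + I
S(p, u) = 476 (S(p, u) = -4 + 2*(-120*(-2)) = -4 + 2*240 = -4 + 480 = 476)
√(O(96, 23) + S((-1 - 3)², -(-156)*(-3))) = √((288 + 23) + 476) = √(311 + 476) = √787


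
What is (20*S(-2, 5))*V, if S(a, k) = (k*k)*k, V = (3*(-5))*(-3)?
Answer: 112500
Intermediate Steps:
V = 45 (V = -15*(-3) = 45)
S(a, k) = k**3 (S(a, k) = k**2*k = k**3)
(20*S(-2, 5))*V = (20*5**3)*45 = (20*125)*45 = 2500*45 = 112500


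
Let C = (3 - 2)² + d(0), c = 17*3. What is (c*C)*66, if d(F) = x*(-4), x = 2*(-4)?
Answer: 111078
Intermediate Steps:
x = -8
c = 51
d(F) = 32 (d(F) = -8*(-4) = 32)
C = 33 (C = (3 - 2)² + 32 = 1² + 32 = 1 + 32 = 33)
(c*C)*66 = (51*33)*66 = 1683*66 = 111078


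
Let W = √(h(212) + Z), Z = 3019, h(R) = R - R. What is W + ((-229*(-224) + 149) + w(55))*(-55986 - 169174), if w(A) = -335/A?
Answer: -127401832480/11 + √3019 ≈ -1.1582e+10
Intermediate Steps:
h(R) = 0
W = √3019 (W = √(0 + 3019) = √3019 ≈ 54.945)
W + ((-229*(-224) + 149) + w(55))*(-55986 - 169174) = √3019 + ((-229*(-224) + 149) - 335/55)*(-55986 - 169174) = √3019 + ((51296 + 149) - 335*1/55)*(-225160) = √3019 + (51445 - 67/11)*(-225160) = √3019 + (565828/11)*(-225160) = √3019 - 127401832480/11 = -127401832480/11 + √3019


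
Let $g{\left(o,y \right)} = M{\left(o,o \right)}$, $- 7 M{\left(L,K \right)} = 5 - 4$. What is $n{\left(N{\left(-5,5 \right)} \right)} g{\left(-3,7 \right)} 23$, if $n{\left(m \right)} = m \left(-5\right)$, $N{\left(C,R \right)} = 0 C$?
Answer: $0$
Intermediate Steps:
$N{\left(C,R \right)} = 0$
$M{\left(L,K \right)} = - \frac{1}{7}$ ($M{\left(L,K \right)} = - \frac{5 - 4}{7} = \left(- \frac{1}{7}\right) 1 = - \frac{1}{7}$)
$g{\left(o,y \right)} = - \frac{1}{7}$
$n{\left(m \right)} = - 5 m$
$n{\left(N{\left(-5,5 \right)} \right)} g{\left(-3,7 \right)} 23 = \left(-5\right) 0 \left(- \frac{1}{7}\right) 23 = 0 \left(- \frac{1}{7}\right) 23 = 0 \cdot 23 = 0$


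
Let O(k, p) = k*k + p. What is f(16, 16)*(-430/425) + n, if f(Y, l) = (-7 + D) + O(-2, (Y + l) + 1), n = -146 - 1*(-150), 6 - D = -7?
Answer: -3358/85 ≈ -39.506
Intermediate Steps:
O(k, p) = p + k² (O(k, p) = k² + p = p + k²)
D = 13 (D = 6 - 1*(-7) = 6 + 7 = 13)
n = 4 (n = -146 + 150 = 4)
f(Y, l) = 11 + Y + l (f(Y, l) = (-7 + 13) + (((Y + l) + 1) + (-2)²) = 6 + ((1 + Y + l) + 4) = 6 + (5 + Y + l) = 11 + Y + l)
f(16, 16)*(-430/425) + n = (11 + 16 + 16)*(-430/425) + 4 = 43*(-430*1/425) + 4 = 43*(-86/85) + 4 = -3698/85 + 4 = -3358/85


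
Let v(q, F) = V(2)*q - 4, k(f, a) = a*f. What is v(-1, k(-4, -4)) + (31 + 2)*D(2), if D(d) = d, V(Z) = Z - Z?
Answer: 62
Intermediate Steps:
V(Z) = 0
v(q, F) = -4 (v(q, F) = 0*q - 4 = 0 - 4 = -4)
v(-1, k(-4, -4)) + (31 + 2)*D(2) = -4 + (31 + 2)*2 = -4 + 33*2 = -4 + 66 = 62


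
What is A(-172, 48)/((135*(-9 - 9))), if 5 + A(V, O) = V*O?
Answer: 8261/2430 ≈ 3.3996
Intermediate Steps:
A(V, O) = -5 + O*V (A(V, O) = -5 + V*O = -5 + O*V)
A(-172, 48)/((135*(-9 - 9))) = (-5 + 48*(-172))/((135*(-9 - 9))) = (-5 - 8256)/((135*(-18))) = -8261/(-2430) = -8261*(-1/2430) = 8261/2430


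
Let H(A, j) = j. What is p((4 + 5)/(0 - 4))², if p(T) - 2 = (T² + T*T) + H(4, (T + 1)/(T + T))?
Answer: 797449/5184 ≈ 153.83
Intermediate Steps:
p(T) = 2 + 2*T² + (1 + T)/(2*T) (p(T) = 2 + ((T² + T*T) + (T + 1)/(T + T)) = 2 + ((T² + T²) + (1 + T)/((2*T))) = 2 + (2*T² + (1 + T)*(1/(2*T))) = 2 + (2*T² + (1 + T)/(2*T)) = 2 + 2*T² + (1 + T)/(2*T))
p((4 + 5)/(0 - 4))² = ((1 + 4*((4 + 5)/(0 - 4))³ + 5*((4 + 5)/(0 - 4)))/(2*(((4 + 5)/(0 - 4)))))² = ((1 + 4*(9/(-4))³ + 5*(9/(-4)))/(2*((9/(-4)))))² = ((1 + 4*(9*(-¼))³ + 5*(9*(-¼)))/(2*((9*(-¼)))))² = ((1 + 4*(-9/4)³ + 5*(-9/4))/(2*(-9/4)))² = ((½)*(-4/9)*(1 + 4*(-729/64) - 45/4))² = ((½)*(-4/9)*(1 - 729/16 - 45/4))² = ((½)*(-4/9)*(-893/16))² = (893/72)² = 797449/5184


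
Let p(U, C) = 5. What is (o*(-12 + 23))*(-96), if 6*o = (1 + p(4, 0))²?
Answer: -6336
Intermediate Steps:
o = 6 (o = (1 + 5)²/6 = (⅙)*6² = (⅙)*36 = 6)
(o*(-12 + 23))*(-96) = (6*(-12 + 23))*(-96) = (6*11)*(-96) = 66*(-96) = -6336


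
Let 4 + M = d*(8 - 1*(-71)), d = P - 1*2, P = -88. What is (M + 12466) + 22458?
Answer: 27810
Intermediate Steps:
d = -90 (d = -88 - 1*2 = -88 - 2 = -90)
M = -7114 (M = -4 - 90*(8 - 1*(-71)) = -4 - 90*(8 + 71) = -4 - 90*79 = -4 - 7110 = -7114)
(M + 12466) + 22458 = (-7114 + 12466) + 22458 = 5352 + 22458 = 27810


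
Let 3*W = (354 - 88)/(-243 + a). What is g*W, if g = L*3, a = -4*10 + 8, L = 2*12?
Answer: -6384/275 ≈ -23.215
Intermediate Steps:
L = 24
a = -32 (a = -40 + 8 = -32)
g = 72 (g = 24*3 = 72)
W = -266/825 (W = ((354 - 88)/(-243 - 32))/3 = (266/(-275))/3 = (266*(-1/275))/3 = (⅓)*(-266/275) = -266/825 ≈ -0.32242)
g*W = 72*(-266/825) = -6384/275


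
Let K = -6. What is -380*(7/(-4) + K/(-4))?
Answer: 95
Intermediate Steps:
-380*(7/(-4) + K/(-4)) = -380*(7/(-4) - 6/(-4)) = -380*(7*(-¼) - 6*(-¼)) = -380*(-7/4 + 3/2) = -380*(-¼) = 95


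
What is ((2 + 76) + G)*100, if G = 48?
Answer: 12600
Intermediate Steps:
((2 + 76) + G)*100 = ((2 + 76) + 48)*100 = (78 + 48)*100 = 126*100 = 12600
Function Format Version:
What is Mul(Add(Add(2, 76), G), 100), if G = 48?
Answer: 12600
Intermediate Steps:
Mul(Add(Add(2, 76), G), 100) = Mul(Add(Add(2, 76), 48), 100) = Mul(Add(78, 48), 100) = Mul(126, 100) = 12600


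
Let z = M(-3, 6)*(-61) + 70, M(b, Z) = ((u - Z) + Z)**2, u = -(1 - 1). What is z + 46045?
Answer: 46115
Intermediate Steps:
u = 0 (u = -1*0 = 0)
M(b, Z) = 0 (M(b, Z) = ((0 - Z) + Z)**2 = (-Z + Z)**2 = 0**2 = 0)
z = 70 (z = 0*(-61) + 70 = 0 + 70 = 70)
z + 46045 = 70 + 46045 = 46115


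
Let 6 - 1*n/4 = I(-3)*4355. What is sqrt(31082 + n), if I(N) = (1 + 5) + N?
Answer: I*sqrt(21154) ≈ 145.44*I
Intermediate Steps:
I(N) = 6 + N
n = -52236 (n = 24 - 4*(6 - 3)*4355 = 24 - 12*4355 = 24 - 4*13065 = 24 - 52260 = -52236)
sqrt(31082 + n) = sqrt(31082 - 52236) = sqrt(-21154) = I*sqrt(21154)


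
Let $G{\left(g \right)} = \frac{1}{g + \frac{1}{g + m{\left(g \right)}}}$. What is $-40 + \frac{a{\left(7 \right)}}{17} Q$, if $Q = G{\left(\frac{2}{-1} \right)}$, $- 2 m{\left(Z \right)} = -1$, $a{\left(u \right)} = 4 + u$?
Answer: $- \frac{5473}{136} \approx -40.243$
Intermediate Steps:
$m{\left(Z \right)} = \frac{1}{2}$ ($m{\left(Z \right)} = \left(- \frac{1}{2}\right) \left(-1\right) = \frac{1}{2}$)
$G{\left(g \right)} = \frac{1}{g + \frac{1}{\frac{1}{2} + g}}$ ($G{\left(g \right)} = \frac{1}{g + \frac{1}{g + \frac{1}{2}}} = \frac{1}{g + \frac{1}{\frac{1}{2} + g}}$)
$Q = - \frac{3}{8}$ ($Q = \frac{1 + 2 \frac{2}{-1}}{2 + \frac{2}{-1} + 2 \left(\frac{2}{-1}\right)^{2}} = \frac{1 + 2 \cdot 2 \left(-1\right)}{2 + 2 \left(-1\right) + 2 \left(2 \left(-1\right)\right)^{2}} = \frac{1 + 2 \left(-2\right)}{2 - 2 + 2 \left(-2\right)^{2}} = \frac{1 - 4}{2 - 2 + 2 \cdot 4} = \frac{1}{2 - 2 + 8} \left(-3\right) = \frac{1}{8} \left(-3\right) = - \frac{3}{8} \approx -0.375$)
$-40 + \frac{a{\left(7 \right)}}{17} Q = -40 + \frac{4 + 7}{17} \left(- \frac{3}{8}\right) = -40 + 11 \cdot \frac{1}{17} \left(- \frac{3}{8}\right) = -40 + \frac{11}{17} \left(- \frac{3}{8}\right) = -40 - \frac{33}{136} = - \frac{5473}{136}$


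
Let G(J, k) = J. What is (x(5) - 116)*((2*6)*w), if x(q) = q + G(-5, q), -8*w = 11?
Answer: 1914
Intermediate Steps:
w = -11/8 (w = -⅛*11 = -11/8 ≈ -1.3750)
x(q) = -5 + q (x(q) = q - 5 = -5 + q)
(x(5) - 116)*((2*6)*w) = ((-5 + 5) - 116)*((2*6)*(-11/8)) = (0 - 116)*(12*(-11/8)) = -116*(-33/2) = 1914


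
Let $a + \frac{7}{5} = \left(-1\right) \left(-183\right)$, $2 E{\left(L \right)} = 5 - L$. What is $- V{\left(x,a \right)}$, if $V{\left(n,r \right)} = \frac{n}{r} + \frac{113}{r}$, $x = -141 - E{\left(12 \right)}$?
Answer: $\frac{245}{1816} \approx 0.13491$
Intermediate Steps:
$E{\left(L \right)} = \frac{5}{2} - \frac{L}{2}$ ($E{\left(L \right)} = \frac{5 - L}{2} = \frac{5}{2} - \frac{L}{2}$)
$a = \frac{908}{5}$ ($a = - \frac{7}{5} - -183 = - \frac{7}{5} + 183 = \frac{908}{5} \approx 181.6$)
$x = - \frac{275}{2}$ ($x = -141 - \left(\frac{5}{2} - 6\right) = -141 - - \frac{7}{2} = -141 + \frac{7}{2} = - \frac{275}{2} \approx -137.5$)
$V{\left(n,r \right)} = \frac{113}{r} + \frac{n}{r}$
$- V{\left(x,a \right)} = - \frac{113 - \frac{275}{2}}{\frac{908}{5}} = - \frac{5 \left(-49\right)}{908 \cdot 2} = \left(-1\right) \left(- \frac{245}{1816}\right) = \frac{245}{1816}$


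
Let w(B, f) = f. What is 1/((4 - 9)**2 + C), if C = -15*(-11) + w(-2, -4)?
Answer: 1/186 ≈ 0.0053763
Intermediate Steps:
C = 161 (C = -15*(-11) - 4 = 165 - 4 = 161)
1/((4 - 9)**2 + C) = 1/((4 - 9)**2 + 161) = 1/((-5)**2 + 161) = 1/(25 + 161) = 1/186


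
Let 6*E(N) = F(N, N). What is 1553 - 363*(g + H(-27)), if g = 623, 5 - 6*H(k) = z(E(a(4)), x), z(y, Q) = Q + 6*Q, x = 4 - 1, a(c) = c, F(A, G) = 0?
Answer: -223628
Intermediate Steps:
x = 3
E(N) = 0 (E(N) = (⅙)*0 = 0)
z(y, Q) = 7*Q
H(k) = -8/3 (H(k) = ⅚ - 7*3/6 = ⅚ - ⅙*21 = ⅚ - 7/2 = -8/3)
1553 - 363*(g + H(-27)) = 1553 - 363*(623 - 8/3) = 1553 - 363*1861/3 = 1553 - 225181 = -223628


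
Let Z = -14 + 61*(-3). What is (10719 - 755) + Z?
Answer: 9767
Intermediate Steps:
Z = -197 (Z = -14 - 183 = -197)
(10719 - 755) + Z = (10719 - 755) - 197 = 9964 - 197 = 9767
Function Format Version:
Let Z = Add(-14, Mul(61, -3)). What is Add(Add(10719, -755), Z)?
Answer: 9767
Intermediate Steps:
Z = -197 (Z = Add(-14, -183) = -197)
Add(Add(10719, -755), Z) = Add(Add(10719, -755), -197) = Add(9964, -197) = 9767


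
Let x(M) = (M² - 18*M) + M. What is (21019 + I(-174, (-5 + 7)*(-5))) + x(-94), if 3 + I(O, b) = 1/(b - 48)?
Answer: 1824099/58 ≈ 31450.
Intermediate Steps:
I(O, b) = -3 + 1/(-48 + b) (I(O, b) = -3 + 1/(b - 48) = -3 + 1/(-48 + b))
x(M) = M² - 17*M
(21019 + I(-174, (-5 + 7)*(-5))) + x(-94) = (21019 + (145 - 3*(-5 + 7)*(-5))/(-48 + (-5 + 7)*(-5))) - 94*(-17 - 94) = (21019 + (145 - 6*(-5))/(-48 + 2*(-5))) - 94*(-111) = (21019 + (145 - 3*(-10))/(-48 - 10)) + 10434 = (21019 + (145 + 30)/(-58)) + 10434 = (21019 - 1/58*175) + 10434 = (21019 - 175/58) + 10434 = 1218927/58 + 10434 = 1824099/58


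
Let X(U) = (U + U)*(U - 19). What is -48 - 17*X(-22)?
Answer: -30716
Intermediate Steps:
X(U) = 2*U*(-19 + U) (X(U) = (2*U)*(-19 + U) = 2*U*(-19 + U))
-48 - 17*X(-22) = -48 - 34*(-22)*(-19 - 22) = -48 - 34*(-22)*(-41) = -48 - 17*1804 = -48 - 30668 = -30716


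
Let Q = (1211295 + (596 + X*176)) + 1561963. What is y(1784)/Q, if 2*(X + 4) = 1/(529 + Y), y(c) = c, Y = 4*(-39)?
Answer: 332716/517192519 ≈ 0.00064331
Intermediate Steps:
Y = -156
X = -2983/746 (X = -4 + 1/(2*(529 - 156)) = -4 + (½)/373 = -4 + (½)*(1/373) = -4 + 1/746 = -2983/746 ≈ -3.9987)
Q = 1034385038/373 (Q = (1211295 + (596 - 2983/746*176)) + 1561963 = (1211295 + (596 - 262504/373)) + 1561963 = (1211295 - 40196/373) + 1561963 = 451772839/373 + 1561963 = 1034385038/373 ≈ 2.7732e+6)
y(1784)/Q = 1784/(1034385038/373) = 1784*(373/1034385038) = 332716/517192519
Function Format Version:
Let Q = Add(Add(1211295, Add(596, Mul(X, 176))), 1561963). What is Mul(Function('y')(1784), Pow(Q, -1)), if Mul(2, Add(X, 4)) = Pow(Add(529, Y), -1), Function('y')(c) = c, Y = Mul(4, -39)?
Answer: Rational(332716, 517192519) ≈ 0.00064331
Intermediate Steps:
Y = -156
X = Rational(-2983, 746) (X = Add(-4, Mul(Rational(1, 2), Pow(Add(529, -156), -1))) = Add(-4, Mul(Rational(1, 2), Pow(373, -1))) = Add(-4, Mul(Rational(1, 2), Rational(1, 373))) = Add(-4, Rational(1, 746)) = Rational(-2983, 746) ≈ -3.9987)
Q = Rational(1034385038, 373) (Q = Add(Add(1211295, Add(596, Mul(Rational(-2983, 746), 176))), 1561963) = Add(Add(1211295, Add(596, Rational(-262504, 373))), 1561963) = Add(Add(1211295, Rational(-40196, 373)), 1561963) = Add(Rational(451772839, 373), 1561963) = Rational(1034385038, 373) ≈ 2.7732e+6)
Mul(Function('y')(1784), Pow(Q, -1)) = Mul(1784, Pow(Rational(1034385038, 373), -1)) = Mul(1784, Rational(373, 1034385038)) = Rational(332716, 517192519)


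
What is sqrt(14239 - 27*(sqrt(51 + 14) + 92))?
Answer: sqrt(11755 - 27*sqrt(65)) ≈ 107.41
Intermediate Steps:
sqrt(14239 - 27*(sqrt(51 + 14) + 92)) = sqrt(14239 - 27*(sqrt(65) + 92)) = sqrt(14239 - 27*(92 + sqrt(65))) = sqrt(14239 + (-2484 - 27*sqrt(65))) = sqrt(11755 - 27*sqrt(65))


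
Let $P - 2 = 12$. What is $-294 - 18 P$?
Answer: $-546$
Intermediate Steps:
$P = 14$ ($P = 2 + 12 = 14$)
$-294 - 18 P = -294 - 252 = -546$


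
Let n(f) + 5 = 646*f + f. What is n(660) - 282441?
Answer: 144574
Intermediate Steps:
n(f) = -5 + 647*f (n(f) = -5 + (646*f + f) = -5 + 647*f)
n(660) - 282441 = (-5 + 647*660) - 282441 = (-5 + 427020) - 282441 = 427015 - 282441 = 144574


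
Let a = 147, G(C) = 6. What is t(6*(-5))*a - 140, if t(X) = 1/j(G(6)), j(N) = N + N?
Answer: -511/4 ≈ -127.75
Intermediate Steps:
j(N) = 2*N
t(X) = 1/12 (t(X) = 1/(2*6) = 1/12)
t(6*(-5))*a - 140 = (1/12)*147 - 140 = 49/4 - 140 = -511/4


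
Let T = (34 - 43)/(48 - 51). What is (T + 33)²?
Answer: 1296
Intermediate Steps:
T = 3 (T = -9/(-3) = -9*(-⅓) = 3)
(T + 33)² = (3 + 33)² = 36² = 1296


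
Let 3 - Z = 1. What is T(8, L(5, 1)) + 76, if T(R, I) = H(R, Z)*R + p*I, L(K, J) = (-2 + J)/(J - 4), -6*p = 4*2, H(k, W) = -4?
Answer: 392/9 ≈ 43.556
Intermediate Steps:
Z = 2 (Z = 3 - 1*1 = 3 - 1 = 2)
p = -4/3 (p = -2*2/3 = -⅙*8 = -4/3 ≈ -1.3333)
L(K, J) = (-2 + J)/(-4 + J)
T(R, I) = -4*R - 4*I/3
T(8, L(5, 1)) + 76 = (-4*8 - 4*(-2 + 1)/(3*(-4 + 1))) + 76 = (-32 - 4*(-1)/(3*(-3))) + 76 = (-32 - (-4)*(-1)/9) + 76 = (-32 - 4/3*⅓) + 76 = (-32 - 4/9) + 76 = -292/9 + 76 = 392/9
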